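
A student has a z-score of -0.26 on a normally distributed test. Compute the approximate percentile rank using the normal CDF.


CDF(z) = 0.5 * (1 + erf(z/sqrt(2)))
erf(-0.1838) = -0.2051
CDF = 0.3974
Percentile rank = 0.3974 * 100 = 39.74

39.74


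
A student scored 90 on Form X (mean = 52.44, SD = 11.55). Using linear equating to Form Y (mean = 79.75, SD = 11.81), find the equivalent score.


slope = SD_Y / SD_X = 11.81 / 11.55 ~ 1.0225
intercept = mean_Y - slope * mean_X = 79.75 - (11.81 / 11.55) * 52.44 ~ 26.1295
Y = slope * X + intercept. To avoid rounding drift from the rounded slope/intercept, evaluate the equivalent form Y = mean_Y + SD_Y * (X - mean_X) / SD_X at full precision:
Y = 79.75 + 11.81 * (90 - 52.44) / 11.55
Y = 79.75 + 11.81 * 37.56 / 11.55
Y = 79.75 + 443.5836 / 11.55
Y = 79.75 + 38.4055
Y = 118.1555

118.1555


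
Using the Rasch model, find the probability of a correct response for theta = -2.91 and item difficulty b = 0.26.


theta - b = -2.91 - 0.26 = -3.17
exp(-(theta - b)) = exp(3.17) = 23.8075
P = 1 / (1 + 23.8075)
P = 0.0403

0.0403


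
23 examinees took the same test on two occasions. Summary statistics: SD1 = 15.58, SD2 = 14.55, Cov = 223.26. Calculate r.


r = cov(X,Y) / (SD_X * SD_Y)
r = 223.26 / (15.58 * 14.55)
r = 223.26 / 226.689
r = 0.9849

0.9849


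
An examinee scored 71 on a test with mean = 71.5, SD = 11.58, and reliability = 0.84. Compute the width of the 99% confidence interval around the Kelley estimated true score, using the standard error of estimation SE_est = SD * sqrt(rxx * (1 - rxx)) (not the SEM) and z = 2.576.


True score estimate = 0.84*71 + 0.16*71.5 = 71.08
SE_est = SD * sqrt(rxx * (1 - rxx)) = 11.58 * sqrt(0.84 * 0.16) = 11.58 * sqrt(0.1344) = 4.245298
CI = T_est +/- z * SE_est, so width = 2 * z * SE_est = 2 * 2.576 * 4.245298
Width = 21.8718

21.8718


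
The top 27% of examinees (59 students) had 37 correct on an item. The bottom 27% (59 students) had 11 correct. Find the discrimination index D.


p_upper = 37/59 = 0.6271
p_lower = 11/59 = 0.1864
D = 0.6271 - 0.1864 = 0.4407

0.4407


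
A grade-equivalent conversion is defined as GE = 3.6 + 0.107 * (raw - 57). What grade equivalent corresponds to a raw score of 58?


raw - median = 58 - 57 = 1
slope * diff = 0.107 * 1 = 0.107
GE = 3.6 + 0.107
GE = 3.707

3.707


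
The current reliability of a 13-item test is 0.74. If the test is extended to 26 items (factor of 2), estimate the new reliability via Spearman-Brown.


r_new = (n * rxx) / (1 + (n-1) * rxx)
r_new = (2 * 0.74) / (1 + 1 * 0.74)
r_new = 1.48 / 1.74
r_new = 0.8506

0.8506


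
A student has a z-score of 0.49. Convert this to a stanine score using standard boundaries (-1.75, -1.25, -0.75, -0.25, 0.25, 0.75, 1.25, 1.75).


Stanine boundaries: [-1.75, -1.25, -0.75, -0.25, 0.25, 0.75, 1.25, 1.75]
z = 0.49
Check each boundary:
  z >= -1.75 -> could be stanine 2
  z >= -1.25 -> could be stanine 3
  z >= -0.75 -> could be stanine 4
  z >= -0.25 -> could be stanine 5
  z >= 0.25 -> could be stanine 6
  z < 0.75
  z < 1.25
  z < 1.75
Highest qualifying boundary gives stanine = 6

6


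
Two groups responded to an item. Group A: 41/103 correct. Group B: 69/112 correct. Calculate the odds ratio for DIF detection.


Odds_A = 41/62 = 0.6613
Odds_B = 69/43 = 1.6047
OR = Odds_A / Odds_B = 0.6613 / 1.6047
Exactly, OR = (41 * 43) / (62 * 69) = 1763 / 4278
OR = 0.4121

0.4121


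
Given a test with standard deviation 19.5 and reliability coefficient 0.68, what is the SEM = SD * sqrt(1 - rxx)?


SEM = SD * sqrt(1 - rxx)
SEM = 19.5 * sqrt(1 - 0.68)
SEM = 19.5 * sqrt(0.32) = 19.5 * 0.565685
SEM = 11.0309

11.0309


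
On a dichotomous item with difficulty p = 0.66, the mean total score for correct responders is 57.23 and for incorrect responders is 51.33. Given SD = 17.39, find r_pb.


q = 1 - p = 0.34
rpb = ((M1 - M0) / SD) * sqrt(p * q)
rpb = ((57.23 - 51.33) / 17.39) * sqrt(0.66 * 0.34)
rpb = 0.1607

0.1607


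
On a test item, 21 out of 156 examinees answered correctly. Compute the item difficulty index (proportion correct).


Item difficulty p = number correct / total examinees
p = 21 / 156
p = 0.1346

0.1346


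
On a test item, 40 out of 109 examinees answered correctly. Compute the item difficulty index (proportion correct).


Item difficulty p = number correct / total examinees
p = 40 / 109
p = 0.367

0.367


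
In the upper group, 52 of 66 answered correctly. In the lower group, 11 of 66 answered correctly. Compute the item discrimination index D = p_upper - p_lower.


p_upper = 52/66 = 0.7879
p_lower = 11/66 = 0.1667
D = 0.7879 - 0.1667 = 0.6212

0.6212


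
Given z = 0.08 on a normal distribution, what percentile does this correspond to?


CDF(z) = 0.5 * (1 + erf(z/sqrt(2)))
erf(0.0566) = 0.0638
CDF = 0.5319
Percentile rank = 0.5319 * 100 = 53.19

53.19


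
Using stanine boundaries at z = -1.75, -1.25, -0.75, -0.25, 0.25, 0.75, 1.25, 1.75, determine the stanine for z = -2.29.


Stanine boundaries: [-1.75, -1.25, -0.75, -0.25, 0.25, 0.75, 1.25, 1.75]
z = -2.29
Check each boundary:
  z < -1.75
  z < -1.25
  z < -0.75
  z < -0.25
  z < 0.25
  z < 0.75
  z < 1.25
  z < 1.75
Highest qualifying boundary gives stanine = 1

1


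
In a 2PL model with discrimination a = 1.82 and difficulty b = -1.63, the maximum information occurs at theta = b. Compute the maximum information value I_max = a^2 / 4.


For 2PL, max info at theta = b = -1.63
I_max = a^2 / 4 = 1.82^2 / 4
= 3.3124 / 4
I_max = 0.8281

0.8281


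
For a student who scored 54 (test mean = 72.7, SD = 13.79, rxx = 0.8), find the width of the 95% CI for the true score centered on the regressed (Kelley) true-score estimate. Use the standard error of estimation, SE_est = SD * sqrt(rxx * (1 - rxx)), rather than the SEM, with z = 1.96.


True score estimate = 0.8*54 + 0.2*72.7 = 57.74
SE_est = SD * sqrt(rxx * (1 - rxx)) = 13.79 * sqrt(0.8 * 0.2) = 13.79 * sqrt(0.16) = 5.516
CI = T_est +/- z * SE_est, so width = 2 * z * SE_est = 2 * 1.96 * 5.516
Width = 21.6227

21.6227


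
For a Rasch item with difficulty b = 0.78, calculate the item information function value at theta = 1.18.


P = 1/(1+exp(-(1.18-0.78))) = 0.5987
I = P*(1-P) = 0.5987 * 0.4013
I = 0.2403

0.2403


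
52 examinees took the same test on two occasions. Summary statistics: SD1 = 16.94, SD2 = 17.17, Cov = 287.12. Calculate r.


r = cov(X,Y) / (SD_X * SD_Y)
r = 287.12 / (16.94 * 17.17)
r = 287.12 / 290.8598
r = 0.9871

0.9871


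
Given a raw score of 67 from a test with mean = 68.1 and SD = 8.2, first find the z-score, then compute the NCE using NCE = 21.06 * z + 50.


z = (X - mean) / SD = (67 - 68.1) / 8.2
z = -1.1 / 8.2
z = -0.1341
NCE = NCE = 21.06z + 50
Carry z at full precision (z = -1.1 / 8.2) into the conversion:
NCE = 21.06 * (-1.1 / 8.2) + 50 = -23.166 / 8.2 + 50
NCE = -2.8251 + 50
NCE = 47.1749

47.1749


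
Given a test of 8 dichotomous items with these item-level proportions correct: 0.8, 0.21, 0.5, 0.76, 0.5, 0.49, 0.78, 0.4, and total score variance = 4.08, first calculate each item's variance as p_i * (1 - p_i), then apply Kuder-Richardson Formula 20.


For each item, compute p_i * q_i:
  Item 1: 0.8 * 0.2 = 0.16
  Item 2: 0.21 * 0.79 = 0.1659
  Item 3: 0.5 * 0.5 = 0.25
  Item 4: 0.76 * 0.24 = 0.1824
  Item 5: 0.5 * 0.5 = 0.25
  Item 6: 0.49 * 0.51 = 0.2499
  Item 7: 0.78 * 0.22 = 0.1716
  Item 8: 0.4 * 0.6 = 0.24
Sum(p_i * q_i) = 0.16 + 0.1659 + 0.25 + 0.1824 + 0.25 + 0.2499 + 0.1716 + 0.24 = 1.6698
KR-20 = (k/(k-1)) * (1 - Sum(p_i*q_i) / Var_total)
= (8/7) * (1 - 1.6698/4.08)
= 1.1429 * 0.5907
KR-20 = 0.6751

0.6751


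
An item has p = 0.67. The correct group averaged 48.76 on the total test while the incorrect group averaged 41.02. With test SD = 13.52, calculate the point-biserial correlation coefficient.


q = 1 - p = 0.33
rpb = ((M1 - M0) / SD) * sqrt(p * q)
rpb = ((48.76 - 41.02) / 13.52) * sqrt(0.67 * 0.33)
rpb = 0.2692

0.2692


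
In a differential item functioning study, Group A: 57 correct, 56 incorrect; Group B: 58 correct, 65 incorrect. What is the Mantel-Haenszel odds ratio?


Odds_A = 57/56 = 1.0179
Odds_B = 58/65 = 0.8923
OR = Odds_A / Odds_B = 1.0179 / 0.8923
Exactly, OR = (57 * 65) / (56 * 58) = 3705 / 3248
OR = 1.1407

1.1407


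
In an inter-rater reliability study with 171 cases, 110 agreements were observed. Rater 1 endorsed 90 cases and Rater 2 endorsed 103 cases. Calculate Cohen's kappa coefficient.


P_o = 110/171 = 0.643275
P_e = (90*103 + 81*68) / 29241 = 0.505386
kappa = (P_o - P_e) / (1 - P_e)
kappa = (0.643275 - 0.505386) / (1 - 0.505386)
kappa = 0.2788

0.2788


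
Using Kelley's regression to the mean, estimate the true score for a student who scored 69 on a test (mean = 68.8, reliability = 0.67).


T_est = rxx * X + (1 - rxx) * mean
T_est = 0.67 * 69 + 0.33 * 68.8
T_est = 46.23 + 22.704
T_est = 68.934

68.934


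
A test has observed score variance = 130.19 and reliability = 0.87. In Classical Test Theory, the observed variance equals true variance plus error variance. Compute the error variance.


var_true = rxx * var_obs = 0.87 * 130.19 = 113.2653
var_error = var_obs - var_true
var_error = 130.19 - 113.2653
var_error = 16.9247

16.9247


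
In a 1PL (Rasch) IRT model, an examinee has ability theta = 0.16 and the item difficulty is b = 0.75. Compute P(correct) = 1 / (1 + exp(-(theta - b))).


theta - b = 0.16 - 0.75 = -0.59
exp(-(theta - b)) = exp(0.59) = 1.804
P = 1 / (1 + 1.804)
P = 0.3566

0.3566


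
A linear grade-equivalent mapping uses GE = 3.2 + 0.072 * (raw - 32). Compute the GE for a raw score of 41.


raw - median = 41 - 32 = 9
slope * diff = 0.072 * 9 = 0.648
GE = 3.2 + 0.648
GE = 3.848

3.848


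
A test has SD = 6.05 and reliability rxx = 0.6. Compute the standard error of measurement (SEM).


SEM = SD * sqrt(1 - rxx)
SEM = 6.05 * sqrt(1 - 0.6)
SEM = 6.05 * sqrt(0.4) = 6.05 * 0.632456
SEM = 3.8264

3.8264


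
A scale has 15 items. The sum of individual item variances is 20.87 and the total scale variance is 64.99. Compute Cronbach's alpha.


alpha = (k/(k-1)) * (1 - sum(si^2)/s_total^2)
= (15/14) * (1 - 20.87/64.99)
alpha = 0.7274

0.7274


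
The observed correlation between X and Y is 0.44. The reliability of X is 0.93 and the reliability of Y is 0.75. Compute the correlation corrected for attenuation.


r_corrected = rxy / sqrt(rxx * ryy)
= 0.44 / sqrt(0.93 * 0.75)
= 0.44 / sqrt(0.6975)
= 0.44 / 0.835165
r_corrected = 0.5268

0.5268


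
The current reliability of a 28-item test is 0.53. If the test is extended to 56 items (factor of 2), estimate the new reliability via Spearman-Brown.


r_new = (n * rxx) / (1 + (n-1) * rxx)
r_new = (2 * 0.53) / (1 + 1 * 0.53)
r_new = 1.06 / 1.53
r_new = 0.6928

0.6928


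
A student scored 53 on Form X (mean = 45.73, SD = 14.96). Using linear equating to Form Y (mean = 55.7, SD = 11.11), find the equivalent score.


slope = SD_Y / SD_X = 11.11 / 14.96 ~ 0.7426
intercept = mean_Y - slope * mean_X = 55.7 - (11.11 / 14.96) * 45.73 ~ 21.7388
Y = slope * X + intercept. To avoid rounding drift from the rounded slope/intercept, evaluate the equivalent form Y = mean_Y + SD_Y * (X - mean_X) / SD_X at full precision:
Y = 55.7 + 11.11 * (53 - 45.73) / 14.96
Y = 55.7 + 11.11 * 7.27 / 14.96
Y = 55.7 + 80.7697 / 14.96
Y = 55.7 + 5.399
Y = 61.099

61.099


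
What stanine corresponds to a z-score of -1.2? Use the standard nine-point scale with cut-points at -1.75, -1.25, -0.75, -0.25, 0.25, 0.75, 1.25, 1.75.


Stanine boundaries: [-1.75, -1.25, -0.75, -0.25, 0.25, 0.75, 1.25, 1.75]
z = -1.2
Check each boundary:
  z >= -1.75 -> could be stanine 2
  z >= -1.25 -> could be stanine 3
  z < -0.75
  z < -0.25
  z < 0.25
  z < 0.75
  z < 1.25
  z < 1.75
Highest qualifying boundary gives stanine = 3

3


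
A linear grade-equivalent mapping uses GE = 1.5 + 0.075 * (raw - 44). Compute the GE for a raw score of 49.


raw - median = 49 - 44 = 5
slope * diff = 0.075 * 5 = 0.375
GE = 1.5 + 0.375
GE = 1.875

1.875


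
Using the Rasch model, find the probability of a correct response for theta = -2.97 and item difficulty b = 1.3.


theta - b = -2.97 - 1.3 = -4.27
exp(-(theta - b)) = exp(4.27) = 71.5216
P = 1 / (1 + 71.5216)
P = 0.0138

0.0138


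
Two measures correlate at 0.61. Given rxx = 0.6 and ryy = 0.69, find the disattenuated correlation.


r_corrected = rxy / sqrt(rxx * ryy)
= 0.61 / sqrt(0.6 * 0.69)
= 0.61 / sqrt(0.414)
= 0.61 / 0.643428
r_corrected = 0.948

0.948


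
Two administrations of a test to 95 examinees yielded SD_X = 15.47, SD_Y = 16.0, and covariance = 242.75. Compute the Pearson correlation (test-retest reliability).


r = cov(X,Y) / (SD_X * SD_Y)
r = 242.75 / (15.47 * 16.0)
r = 242.75 / 247.52
r = 0.9807

0.9807


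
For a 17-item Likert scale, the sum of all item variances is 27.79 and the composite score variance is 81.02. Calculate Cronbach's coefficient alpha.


alpha = (k/(k-1)) * (1 - sum(si^2)/s_total^2)
= (17/16) * (1 - 27.79/81.02)
alpha = 0.6981

0.6981


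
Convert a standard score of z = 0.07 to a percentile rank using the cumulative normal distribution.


CDF(z) = 0.5 * (1 + erf(z/sqrt(2)))
erf(0.0495) = 0.0558
CDF = 0.5279
Percentile rank = 0.5279 * 100 = 52.79

52.79


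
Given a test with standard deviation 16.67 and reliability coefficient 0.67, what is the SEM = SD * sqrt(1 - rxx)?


SEM = SD * sqrt(1 - rxx)
SEM = 16.67 * sqrt(1 - 0.67)
SEM = 16.67 * sqrt(0.33) = 16.67 * 0.574456
SEM = 9.5762

9.5762


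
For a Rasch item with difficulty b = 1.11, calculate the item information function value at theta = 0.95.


P = 1/(1+exp(-(0.95-1.11))) = 0.4601
I = P*(1-P) = 0.4601 * 0.5399
I = 0.2484

0.2484


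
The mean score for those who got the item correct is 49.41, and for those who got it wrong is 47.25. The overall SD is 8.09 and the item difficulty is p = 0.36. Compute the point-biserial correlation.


q = 1 - p = 0.64
rpb = ((M1 - M0) / SD) * sqrt(p * q)
rpb = ((49.41 - 47.25) / 8.09) * sqrt(0.36 * 0.64)
rpb = 0.1282

0.1282


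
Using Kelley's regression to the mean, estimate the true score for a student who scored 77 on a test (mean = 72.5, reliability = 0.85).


T_est = rxx * X + (1 - rxx) * mean
T_est = 0.85 * 77 + 0.15 * 72.5
T_est = 65.45 + 10.875
T_est = 76.325

76.325


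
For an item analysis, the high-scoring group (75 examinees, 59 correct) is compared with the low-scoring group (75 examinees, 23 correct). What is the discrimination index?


p_upper = 59/75 = 0.7867
p_lower = 23/75 = 0.3067
D = 0.7867 - 0.3067 = 0.48

0.48


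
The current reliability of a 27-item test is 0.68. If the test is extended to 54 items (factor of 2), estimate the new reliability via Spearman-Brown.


r_new = (n * rxx) / (1 + (n-1) * rxx)
r_new = (2 * 0.68) / (1 + 1 * 0.68)
r_new = 1.36 / 1.68
r_new = 0.8095

0.8095


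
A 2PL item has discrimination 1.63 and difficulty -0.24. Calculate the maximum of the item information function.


For 2PL, max info at theta = b = -0.24
I_max = a^2 / 4 = 1.63^2 / 4
= 2.6569 / 4
I_max = 0.6642

0.6642


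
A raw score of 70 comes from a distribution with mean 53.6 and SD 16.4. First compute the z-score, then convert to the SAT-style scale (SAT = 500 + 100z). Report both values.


z = (X - mean) / SD = (70 - 53.6) / 16.4
z = 16.4 / 16.4
z = 1.0
SAT-scale = SAT = 500 + 100z
Carry z at full precision (z = 16.4 / 16.4) into the conversion:
SAT-scale = 500 + 100 * (16.4 / 16.4) = 500 + 1640 / 16.4
SAT-scale = 500 + 100.0
SAT-scale = 600.0

600.0


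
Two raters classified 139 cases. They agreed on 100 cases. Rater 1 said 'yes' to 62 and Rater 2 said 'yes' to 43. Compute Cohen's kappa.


P_o = 100/139 = 0.719424
P_e = (62*43 + 77*96) / 19321 = 0.520573
kappa = (P_o - P_e) / (1 - P_e)
kappa = (0.719424 - 0.520573) / (1 - 0.520573)
kappa = 0.4148

0.4148


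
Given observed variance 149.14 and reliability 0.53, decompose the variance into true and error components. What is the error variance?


var_true = rxx * var_obs = 0.53 * 149.14 = 79.0442
var_error = var_obs - var_true
var_error = 149.14 - 79.0442
var_error = 70.0958

70.0958


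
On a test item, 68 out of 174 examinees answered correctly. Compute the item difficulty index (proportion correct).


Item difficulty p = number correct / total examinees
p = 68 / 174
p = 0.3908

0.3908


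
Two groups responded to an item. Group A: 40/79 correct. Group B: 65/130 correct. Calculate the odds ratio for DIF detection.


Odds_A = 40/39 = 1.0256
Odds_B = 65/65 = 1.0
OR = Odds_A / Odds_B = 1.0256 / 1.0
Exactly, OR = (40 * 65) / (39 * 65) = 2600 / 2535
OR = 1.0256

1.0256


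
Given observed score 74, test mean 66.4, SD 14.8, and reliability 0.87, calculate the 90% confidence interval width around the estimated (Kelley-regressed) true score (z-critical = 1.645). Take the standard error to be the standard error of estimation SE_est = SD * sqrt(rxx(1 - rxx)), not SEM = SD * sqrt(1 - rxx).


True score estimate = 0.87*74 + 0.13*66.4 = 73.012
SE_est = SD * sqrt(rxx * (1 - rxx)) = 14.8 * sqrt(0.87 * 0.13) = 14.8 * sqrt(0.1131) = 4.977291
CI = T_est +/- z * SE_est, so width = 2 * z * SE_est = 2 * 1.645 * 4.977291
Width = 16.3753

16.3753


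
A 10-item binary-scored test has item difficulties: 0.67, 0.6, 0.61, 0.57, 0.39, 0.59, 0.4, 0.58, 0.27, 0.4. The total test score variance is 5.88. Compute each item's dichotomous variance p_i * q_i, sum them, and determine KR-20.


For each item, compute p_i * q_i:
  Item 1: 0.67 * 0.33 = 0.2211
  Item 2: 0.6 * 0.4 = 0.24
  Item 3: 0.61 * 0.39 = 0.2379
  Item 4: 0.57 * 0.43 = 0.2451
  Item 5: 0.39 * 0.61 = 0.2379
  Item 6: 0.59 * 0.41 = 0.2419
  Item 7: 0.4 * 0.6 = 0.24
  Item 8: 0.58 * 0.42 = 0.2436
  Item 9: 0.27 * 0.73 = 0.1971
  Item 10: 0.4 * 0.6 = 0.24
Sum(p_i * q_i) = 0.2211 + 0.24 + 0.2379 + 0.2451 + 0.2379 + 0.2419 + 0.24 + 0.2436 + 0.1971 + 0.24 = 2.3446
KR-20 = (k/(k-1)) * (1 - Sum(p_i*q_i) / Var_total)
= (10/9) * (1 - 2.3446/5.88)
= 1.1111 * 0.6013
KR-20 = 0.6681

0.6681


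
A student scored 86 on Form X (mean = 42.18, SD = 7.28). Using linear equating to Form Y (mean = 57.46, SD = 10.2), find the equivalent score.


slope = SD_Y / SD_X = 10.2 / 7.28 ~ 1.4011
intercept = mean_Y - slope * mean_X = 57.46 - (10.2 / 7.28) * 42.18 ~ -1.6384
Y = slope * X + intercept. To avoid rounding drift from the rounded slope/intercept, evaluate the equivalent form Y = mean_Y + SD_Y * (X - mean_X) / SD_X at full precision:
Y = 57.46 + 10.2 * (86 - 42.18) / 7.28
Y = 57.46 + 10.2 * 43.82 / 7.28
Y = 57.46 + 446.964 / 7.28
Y = 57.46 + 61.3962
Y = 118.8562

118.8562


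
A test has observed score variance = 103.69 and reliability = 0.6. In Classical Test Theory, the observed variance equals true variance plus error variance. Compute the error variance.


var_true = rxx * var_obs = 0.6 * 103.69 = 62.214
var_error = var_obs - var_true
var_error = 103.69 - 62.214
var_error = 41.476

41.476


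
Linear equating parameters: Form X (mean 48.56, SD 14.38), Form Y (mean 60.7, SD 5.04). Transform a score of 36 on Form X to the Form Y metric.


slope = SD_Y / SD_X = 5.04 / 14.38 ~ 0.3505
intercept = mean_Y - slope * mean_X = 60.7 - (5.04 / 14.38) * 48.56 ~ 43.6804
Y = slope * X + intercept. To avoid rounding drift from the rounded slope/intercept, evaluate the equivalent form Y = mean_Y + SD_Y * (X - mean_X) / SD_X at full precision:
Y = 60.7 + 5.04 * (36 - 48.56) / 14.38
Y = 60.7 - 5.04 * 12.56 / 14.38
Y = 60.7 - 63.3024 / 14.38
Y = 60.7 - 4.4021
Y = 56.2979

56.2979


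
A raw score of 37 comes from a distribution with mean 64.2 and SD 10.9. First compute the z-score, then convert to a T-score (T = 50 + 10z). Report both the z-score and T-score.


z = (X - mean) / SD = (37 - 64.2) / 10.9
z = -27.2 / 10.9
z = -2.4954
T-score = T = 50 + 10z
Carry z at full precision (z = -27.2 / 10.9) into the conversion:
T-score = 50 + 10 * (-27.2 / 10.9) = 50 + -272 / 10.9
T-score = 50 + -24.9541
T-score = 25.0459

25.0459


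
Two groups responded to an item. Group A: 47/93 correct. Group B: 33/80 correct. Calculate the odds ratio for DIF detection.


Odds_A = 47/46 = 1.0217
Odds_B = 33/47 = 0.7021
OR = Odds_A / Odds_B = 1.0217 / 0.7021
Exactly, OR = (47 * 47) / (46 * 33) = 2209 / 1518
OR = 1.4552

1.4552


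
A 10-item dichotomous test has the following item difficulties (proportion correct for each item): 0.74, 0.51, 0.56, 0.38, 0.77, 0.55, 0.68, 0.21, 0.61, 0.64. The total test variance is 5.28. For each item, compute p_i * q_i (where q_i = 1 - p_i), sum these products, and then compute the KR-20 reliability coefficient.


For each item, compute p_i * q_i:
  Item 1: 0.74 * 0.26 = 0.1924
  Item 2: 0.51 * 0.49 = 0.2499
  Item 3: 0.56 * 0.44 = 0.2464
  Item 4: 0.38 * 0.62 = 0.2356
  Item 5: 0.77 * 0.23 = 0.1771
  Item 6: 0.55 * 0.45 = 0.2475
  Item 7: 0.68 * 0.32 = 0.2176
  Item 8: 0.21 * 0.79 = 0.1659
  Item 9: 0.61 * 0.39 = 0.2379
  Item 10: 0.64 * 0.36 = 0.2304
Sum(p_i * q_i) = 0.1924 + 0.2499 + 0.2464 + 0.2356 + 0.1771 + 0.2475 + 0.2176 + 0.1659 + 0.2379 + 0.2304 = 2.2007
KR-20 = (k/(k-1)) * (1 - Sum(p_i*q_i) / Var_total)
= (10/9) * (1 - 2.2007/5.28)
= 1.1111 * 0.5832
KR-20 = 0.648

0.648


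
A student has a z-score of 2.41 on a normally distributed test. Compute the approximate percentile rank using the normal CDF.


CDF(z) = 0.5 * (1 + erf(z/sqrt(2)))
erf(1.7041) = 0.984
CDF = 0.992
Percentile rank = 0.992 * 100 = 99.2

99.2


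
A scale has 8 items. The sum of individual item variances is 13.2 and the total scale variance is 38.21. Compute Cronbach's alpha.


alpha = (k/(k-1)) * (1 - sum(si^2)/s_total^2)
= (8/7) * (1 - 13.2/38.21)
alpha = 0.748

0.748


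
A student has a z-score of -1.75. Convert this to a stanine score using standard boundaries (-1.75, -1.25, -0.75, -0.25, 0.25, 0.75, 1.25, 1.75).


Stanine boundaries: [-1.75, -1.25, -0.75, -0.25, 0.25, 0.75, 1.25, 1.75]
z = -1.75
Check each boundary:
  z >= -1.75 -> could be stanine 2
  z < -1.25
  z < -0.75
  z < -0.25
  z < 0.25
  z < 0.75
  z < 1.25
  z < 1.75
Highest qualifying boundary gives stanine = 2

2


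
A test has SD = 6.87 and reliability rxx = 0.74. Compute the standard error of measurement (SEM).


SEM = SD * sqrt(1 - rxx)
SEM = 6.87 * sqrt(1 - 0.74)
SEM = 6.87 * sqrt(0.26) = 6.87 * 0.509902
SEM = 3.503

3.503


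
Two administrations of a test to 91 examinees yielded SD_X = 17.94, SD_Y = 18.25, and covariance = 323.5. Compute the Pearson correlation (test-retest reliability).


r = cov(X,Y) / (SD_X * SD_Y)
r = 323.5 / (17.94 * 18.25)
r = 323.5 / 327.405
r = 0.9881

0.9881


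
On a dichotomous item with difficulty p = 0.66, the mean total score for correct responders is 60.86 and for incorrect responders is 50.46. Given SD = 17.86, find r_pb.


q = 1 - p = 0.34
rpb = ((M1 - M0) / SD) * sqrt(p * q)
rpb = ((60.86 - 50.46) / 17.86) * sqrt(0.66 * 0.34)
rpb = 0.2758

0.2758


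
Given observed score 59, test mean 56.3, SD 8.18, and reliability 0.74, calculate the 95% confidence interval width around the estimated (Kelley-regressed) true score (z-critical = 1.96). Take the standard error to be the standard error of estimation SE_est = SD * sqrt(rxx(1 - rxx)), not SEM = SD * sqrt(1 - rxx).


True score estimate = 0.74*59 + 0.26*56.3 = 58.298
SE_est = SD * sqrt(rxx * (1 - rxx)) = 8.18 * sqrt(0.74 * 0.26) = 8.18 * sqrt(0.1924) = 3.588028
CI = T_est +/- z * SE_est, so width = 2 * z * SE_est = 2 * 1.96 * 3.588028
Width = 14.0651

14.0651


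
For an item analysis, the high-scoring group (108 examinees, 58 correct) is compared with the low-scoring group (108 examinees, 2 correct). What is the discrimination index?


p_upper = 58/108 = 0.537
p_lower = 2/108 = 0.0185
D = 0.537 - 0.0185 = 0.5185

0.5185


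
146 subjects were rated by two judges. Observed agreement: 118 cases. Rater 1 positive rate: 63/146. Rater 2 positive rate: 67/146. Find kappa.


P_o = 118/146 = 0.808219
P_e = (63*67 + 83*79) / 21316 = 0.50563
kappa = (P_o - P_e) / (1 - P_e)
kappa = (0.808219 - 0.50563) / (1 - 0.50563)
kappa = 0.6121

0.6121


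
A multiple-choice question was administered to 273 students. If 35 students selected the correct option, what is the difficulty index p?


Item difficulty p = number correct / total examinees
p = 35 / 273
p = 0.1282

0.1282


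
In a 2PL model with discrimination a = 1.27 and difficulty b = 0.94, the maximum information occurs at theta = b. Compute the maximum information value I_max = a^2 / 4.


For 2PL, max info at theta = b = 0.94
I_max = a^2 / 4 = 1.27^2 / 4
= 1.6129 / 4
I_max = 0.4032

0.4032


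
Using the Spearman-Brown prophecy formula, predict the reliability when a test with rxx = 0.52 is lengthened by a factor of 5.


r_new = (n * rxx) / (1 + (n-1) * rxx)
r_new = (5 * 0.52) / (1 + 4 * 0.52)
r_new = 2.6 / 3.08
r_new = 0.8442

0.8442


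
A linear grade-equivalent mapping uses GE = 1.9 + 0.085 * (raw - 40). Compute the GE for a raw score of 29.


raw - median = 29 - 40 = -11
slope * diff = 0.085 * -11 = -0.935
GE = 1.9 + -0.935
GE = 0.965

0.965


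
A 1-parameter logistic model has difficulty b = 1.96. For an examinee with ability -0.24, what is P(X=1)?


theta - b = -0.24 - 1.96 = -2.2
exp(-(theta - b)) = exp(2.2) = 9.025
P = 1 / (1 + 9.025)
P = 0.0998

0.0998


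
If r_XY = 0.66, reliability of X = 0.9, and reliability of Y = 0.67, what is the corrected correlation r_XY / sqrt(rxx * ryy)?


r_corrected = rxy / sqrt(rxx * ryy)
= 0.66 / sqrt(0.9 * 0.67)
= 0.66 / sqrt(0.603)
= 0.66 / 0.776531
r_corrected = 0.8499

0.8499


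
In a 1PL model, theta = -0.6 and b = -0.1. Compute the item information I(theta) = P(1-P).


P = 1/(1+exp(-(-0.6--0.1))) = 0.3775
I = P*(1-P) = 0.3775 * 0.6225
I = 0.235

0.235


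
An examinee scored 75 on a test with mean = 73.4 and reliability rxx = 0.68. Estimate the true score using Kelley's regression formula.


T_est = rxx * X + (1 - rxx) * mean
T_est = 0.68 * 75 + 0.32 * 73.4
T_est = 51.0 + 23.488
T_est = 74.488

74.488


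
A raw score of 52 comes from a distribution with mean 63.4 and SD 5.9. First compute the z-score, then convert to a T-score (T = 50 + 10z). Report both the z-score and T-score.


z = (X - mean) / SD = (52 - 63.4) / 5.9
z = -11.4 / 5.9
z = -1.9322
T-score = T = 50 + 10z
Carry z at full precision (z = -11.4 / 5.9) into the conversion:
T-score = 50 + 10 * (-11.4 / 5.9) = 50 + -114 / 5.9
T-score = 50 + -19.322
T-score = 30.678

30.678


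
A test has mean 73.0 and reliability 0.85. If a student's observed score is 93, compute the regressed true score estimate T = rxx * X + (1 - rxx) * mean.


T_est = rxx * X + (1 - rxx) * mean
T_est = 0.85 * 93 + 0.15 * 73.0
T_est = 79.05 + 10.95
T_est = 90.0

90.0


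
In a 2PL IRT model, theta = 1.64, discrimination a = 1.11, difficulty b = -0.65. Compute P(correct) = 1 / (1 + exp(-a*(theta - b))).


a*(theta - b) = 1.11 * (1.64 - -0.65) = 2.5419
exp(-2.5419) = 0.0787
P = 1 / (1 + 0.0787)
P = 0.927

0.927


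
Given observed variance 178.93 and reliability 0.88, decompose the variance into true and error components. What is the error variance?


var_true = rxx * var_obs = 0.88 * 178.93 = 157.4584
var_error = var_obs - var_true
var_error = 178.93 - 157.4584
var_error = 21.4716

21.4716


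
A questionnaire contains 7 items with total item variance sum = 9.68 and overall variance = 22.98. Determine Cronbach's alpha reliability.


alpha = (k/(k-1)) * (1 - sum(si^2)/s_total^2)
= (7/6) * (1 - 9.68/22.98)
alpha = 0.6752

0.6752


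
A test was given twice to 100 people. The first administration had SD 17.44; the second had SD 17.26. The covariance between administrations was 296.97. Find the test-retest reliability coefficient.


r = cov(X,Y) / (SD_X * SD_Y)
r = 296.97 / (17.44 * 17.26)
r = 296.97 / 301.0144
r = 0.9866

0.9866


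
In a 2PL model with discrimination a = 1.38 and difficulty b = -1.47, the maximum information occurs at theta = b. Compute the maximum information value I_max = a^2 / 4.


For 2PL, max info at theta = b = -1.47
I_max = a^2 / 4 = 1.38^2 / 4
= 1.9044 / 4
I_max = 0.4761

0.4761


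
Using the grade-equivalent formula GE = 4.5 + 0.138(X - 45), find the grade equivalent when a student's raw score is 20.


raw - median = 20 - 45 = -25
slope * diff = 0.138 * -25 = -3.45
GE = 4.5 + -3.45
GE = 1.05

1.05


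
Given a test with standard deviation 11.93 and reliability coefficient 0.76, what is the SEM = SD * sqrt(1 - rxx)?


SEM = SD * sqrt(1 - rxx)
SEM = 11.93 * sqrt(1 - 0.76)
SEM = 11.93 * sqrt(0.24) = 11.93 * 0.489898
SEM = 5.8445

5.8445


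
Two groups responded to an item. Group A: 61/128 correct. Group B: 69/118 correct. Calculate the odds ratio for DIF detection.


Odds_A = 61/67 = 0.9104
Odds_B = 69/49 = 1.4082
OR = Odds_A / Odds_B = 0.9104 / 1.4082
Exactly, OR = (61 * 49) / (67 * 69) = 2989 / 4623
OR = 0.6465

0.6465


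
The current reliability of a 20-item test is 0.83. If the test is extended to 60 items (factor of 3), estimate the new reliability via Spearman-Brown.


r_new = (n * rxx) / (1 + (n-1) * rxx)
r_new = (3 * 0.83) / (1 + 2 * 0.83)
r_new = 2.49 / 2.66
r_new = 0.9361

0.9361


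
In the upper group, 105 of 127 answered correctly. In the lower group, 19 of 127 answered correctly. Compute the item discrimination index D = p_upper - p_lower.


p_upper = 105/127 = 0.8268
p_lower = 19/127 = 0.1496
D = 0.8268 - 0.1496 = 0.6772

0.6772


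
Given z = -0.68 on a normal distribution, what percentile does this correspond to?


CDF(z) = 0.5 * (1 + erf(z/sqrt(2)))
erf(-0.4808) = -0.5035
CDF = 0.2483
Percentile rank = 0.2483 * 100 = 24.83

24.83


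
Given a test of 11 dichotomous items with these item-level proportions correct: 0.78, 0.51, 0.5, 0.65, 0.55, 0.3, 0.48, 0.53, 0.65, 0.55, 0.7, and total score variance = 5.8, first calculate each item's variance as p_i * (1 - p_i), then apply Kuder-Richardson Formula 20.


For each item, compute p_i * q_i:
  Item 1: 0.78 * 0.22 = 0.1716
  Item 2: 0.51 * 0.49 = 0.2499
  Item 3: 0.5 * 0.5 = 0.25
  Item 4: 0.65 * 0.35 = 0.2275
  Item 5: 0.55 * 0.45 = 0.2475
  Item 6: 0.3 * 0.7 = 0.21
  Item 7: 0.48 * 0.52 = 0.2496
  Item 8: 0.53 * 0.47 = 0.2491
  Item 9: 0.65 * 0.35 = 0.2275
  Item 10: 0.55 * 0.45 = 0.2475
  Item 11: 0.7 * 0.3 = 0.21
Sum(p_i * q_i) = 0.1716 + 0.2499 + 0.25 + 0.2275 + 0.2475 + 0.21 + 0.2496 + 0.2491 + 0.2275 + 0.2475 + 0.21 = 2.5402
KR-20 = (k/(k-1)) * (1 - Sum(p_i*q_i) / Var_total)
= (11/10) * (1 - 2.5402/5.8)
= 1.1 * 0.562
KR-20 = 0.6182

0.6182


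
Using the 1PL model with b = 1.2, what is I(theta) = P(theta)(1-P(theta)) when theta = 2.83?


P = 1/(1+exp(-(2.83-1.2))) = 0.8362
I = P*(1-P) = 0.8362 * 0.1638
I = 0.137

0.137


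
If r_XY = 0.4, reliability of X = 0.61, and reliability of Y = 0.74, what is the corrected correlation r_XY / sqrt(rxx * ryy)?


r_corrected = rxy / sqrt(rxx * ryy)
= 0.4 / sqrt(0.61 * 0.74)
= 0.4 / sqrt(0.4514)
= 0.4 / 0.671863
r_corrected = 0.5954

0.5954


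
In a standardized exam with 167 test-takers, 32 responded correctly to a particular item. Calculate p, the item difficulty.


Item difficulty p = number correct / total examinees
p = 32 / 167
p = 0.1916

0.1916


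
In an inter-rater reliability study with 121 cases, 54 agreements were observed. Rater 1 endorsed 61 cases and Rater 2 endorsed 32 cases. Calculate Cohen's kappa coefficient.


P_o = 54/121 = 0.446281
P_e = (61*32 + 60*89) / 14641 = 0.498053
kappa = (P_o - P_e) / (1 - P_e)
kappa = (0.446281 - 0.498053) / (1 - 0.498053)
kappa = -0.1031

-0.1031


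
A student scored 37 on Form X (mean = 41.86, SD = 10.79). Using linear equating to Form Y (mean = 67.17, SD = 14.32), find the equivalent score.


slope = SD_Y / SD_X = 14.32 / 10.79 ~ 1.3272
intercept = mean_Y - slope * mean_X = 67.17 - (14.32 / 10.79) * 41.86 ~ 11.6153
Y = slope * X + intercept. To avoid rounding drift from the rounded slope/intercept, evaluate the equivalent form Y = mean_Y + SD_Y * (X - mean_X) / SD_X at full precision:
Y = 67.17 + 14.32 * (37 - 41.86) / 10.79
Y = 67.17 - 14.32 * 4.86 / 10.79
Y = 67.17 - 69.5952 / 10.79
Y = 67.17 - 6.45
Y = 60.72

60.72


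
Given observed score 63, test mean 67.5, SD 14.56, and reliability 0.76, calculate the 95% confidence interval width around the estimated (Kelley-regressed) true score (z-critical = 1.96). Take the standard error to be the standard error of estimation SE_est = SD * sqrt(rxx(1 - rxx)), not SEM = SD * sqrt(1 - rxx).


True score estimate = 0.76*63 + 0.24*67.5 = 64.08
SE_est = SD * sqrt(rxx * (1 - rxx)) = 14.56 * sqrt(0.76 * 0.24) = 14.56 * sqrt(0.1824) = 6.21833
CI = T_est +/- z * SE_est, so width = 2 * z * SE_est = 2 * 1.96 * 6.21833
Width = 24.3759

24.3759


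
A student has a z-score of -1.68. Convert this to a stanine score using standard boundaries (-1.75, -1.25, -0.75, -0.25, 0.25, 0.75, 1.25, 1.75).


Stanine boundaries: [-1.75, -1.25, -0.75, -0.25, 0.25, 0.75, 1.25, 1.75]
z = -1.68
Check each boundary:
  z >= -1.75 -> could be stanine 2
  z < -1.25
  z < -0.75
  z < -0.25
  z < 0.25
  z < 0.75
  z < 1.25
  z < 1.75
Highest qualifying boundary gives stanine = 2

2


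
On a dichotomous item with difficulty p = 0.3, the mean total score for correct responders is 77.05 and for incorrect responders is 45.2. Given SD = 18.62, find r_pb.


q = 1 - p = 0.7
rpb = ((M1 - M0) / SD) * sqrt(p * q)
rpb = ((77.05 - 45.2) / 18.62) * sqrt(0.3 * 0.7)
rpb = 0.7839

0.7839


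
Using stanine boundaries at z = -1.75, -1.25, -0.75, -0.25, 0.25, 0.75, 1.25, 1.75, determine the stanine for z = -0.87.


Stanine boundaries: [-1.75, -1.25, -0.75, -0.25, 0.25, 0.75, 1.25, 1.75]
z = -0.87
Check each boundary:
  z >= -1.75 -> could be stanine 2
  z >= -1.25 -> could be stanine 3
  z < -0.75
  z < -0.25
  z < 0.25
  z < 0.75
  z < 1.25
  z < 1.75
Highest qualifying boundary gives stanine = 3

3


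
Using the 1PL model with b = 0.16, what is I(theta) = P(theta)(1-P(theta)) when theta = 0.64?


P = 1/(1+exp(-(0.64-0.16))) = 0.6177
I = P*(1-P) = 0.6177 * 0.3823
I = 0.2361

0.2361


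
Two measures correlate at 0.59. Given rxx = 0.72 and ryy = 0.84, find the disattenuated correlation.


r_corrected = rxy / sqrt(rxx * ryy)
= 0.59 / sqrt(0.72 * 0.84)
= 0.59 / sqrt(0.6048)
= 0.59 / 0.777689
r_corrected = 0.7587

0.7587


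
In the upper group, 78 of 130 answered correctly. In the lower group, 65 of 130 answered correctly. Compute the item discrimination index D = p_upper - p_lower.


p_upper = 78/130 = 0.6
p_lower = 65/130 = 0.5
D = 0.6 - 0.5 = 0.1

0.1


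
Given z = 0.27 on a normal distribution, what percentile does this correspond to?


CDF(z) = 0.5 * (1 + erf(z/sqrt(2)))
erf(0.1909) = 0.2128
CDF = 0.6064
Percentile rank = 0.6064 * 100 = 60.64

60.64


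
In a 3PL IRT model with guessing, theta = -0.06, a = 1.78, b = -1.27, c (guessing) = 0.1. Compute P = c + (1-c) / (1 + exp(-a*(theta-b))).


logit = 1.78*(-0.06 - -1.27) = 2.1538
P* = 1/(1 + exp(-2.1538)) = 0.896
P = 0.1 + (1 - 0.1) * 0.896
P = 0.9064

0.9064


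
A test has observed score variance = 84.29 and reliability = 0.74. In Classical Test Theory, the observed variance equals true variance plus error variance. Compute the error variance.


var_true = rxx * var_obs = 0.74 * 84.29 = 62.3746
var_error = var_obs - var_true
var_error = 84.29 - 62.3746
var_error = 21.9154

21.9154


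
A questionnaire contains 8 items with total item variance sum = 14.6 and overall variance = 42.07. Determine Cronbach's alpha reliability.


alpha = (k/(k-1)) * (1 - sum(si^2)/s_total^2)
= (8/7) * (1 - 14.6/42.07)
alpha = 0.7462

0.7462


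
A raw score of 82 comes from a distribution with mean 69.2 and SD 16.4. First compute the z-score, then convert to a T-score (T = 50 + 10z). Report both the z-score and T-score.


z = (X - mean) / SD = (82 - 69.2) / 16.4
z = 12.8 / 16.4
z = 0.7805
T-score = T = 50 + 10z
Carry z at full precision (z = 12.8 / 16.4) into the conversion:
T-score = 50 + 10 * (12.8 / 16.4) = 50 + 128 / 16.4
T-score = 50 + 7.8049
T-score = 57.8049

57.8049


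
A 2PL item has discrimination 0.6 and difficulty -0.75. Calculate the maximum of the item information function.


For 2PL, max info at theta = b = -0.75
I_max = a^2 / 4 = 0.6^2 / 4
= 0.36 / 4
I_max = 0.09

0.09


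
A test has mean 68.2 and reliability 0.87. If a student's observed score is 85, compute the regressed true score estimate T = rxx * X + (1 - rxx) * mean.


T_est = rxx * X + (1 - rxx) * mean
T_est = 0.87 * 85 + 0.13 * 68.2
T_est = 73.95 + 8.866
T_est = 82.816

82.816


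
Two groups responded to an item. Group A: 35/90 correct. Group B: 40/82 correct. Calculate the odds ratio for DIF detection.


Odds_A = 35/55 = 0.6364
Odds_B = 40/42 = 0.9524
OR = Odds_A / Odds_B = 0.6364 / 0.9524
Exactly, OR = (35 * 42) / (55 * 40) = 1470 / 2200
OR = 0.6682

0.6682


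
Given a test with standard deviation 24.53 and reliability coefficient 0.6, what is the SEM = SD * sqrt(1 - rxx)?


SEM = SD * sqrt(1 - rxx)
SEM = 24.53 * sqrt(1 - 0.6)
SEM = 24.53 * sqrt(0.4) = 24.53 * 0.632456
SEM = 15.5141

15.5141


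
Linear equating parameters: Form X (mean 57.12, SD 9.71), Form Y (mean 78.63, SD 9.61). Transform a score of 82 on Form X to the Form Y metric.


slope = SD_Y / SD_X = 9.61 / 9.71 ~ 0.9897
intercept = mean_Y - slope * mean_X = 78.63 - (9.61 / 9.71) * 57.12 ~ 22.0983
Y = slope * X + intercept. To avoid rounding drift from the rounded slope/intercept, evaluate the equivalent form Y = mean_Y + SD_Y * (X - mean_X) / SD_X at full precision:
Y = 78.63 + 9.61 * (82 - 57.12) / 9.71
Y = 78.63 + 9.61 * 24.88 / 9.71
Y = 78.63 + 239.0968 / 9.71
Y = 78.63 + 24.6238
Y = 103.2538

103.2538


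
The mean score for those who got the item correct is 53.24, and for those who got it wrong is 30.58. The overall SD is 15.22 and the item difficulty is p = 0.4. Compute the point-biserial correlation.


q = 1 - p = 0.6
rpb = ((M1 - M0) / SD) * sqrt(p * q)
rpb = ((53.24 - 30.58) / 15.22) * sqrt(0.4 * 0.6)
rpb = 0.7294

0.7294


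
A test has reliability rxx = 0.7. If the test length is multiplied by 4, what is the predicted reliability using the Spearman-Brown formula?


r_new = (n * rxx) / (1 + (n-1) * rxx)
r_new = (4 * 0.7) / (1 + 3 * 0.7)
r_new = 2.8 / 3.1
r_new = 0.9032

0.9032


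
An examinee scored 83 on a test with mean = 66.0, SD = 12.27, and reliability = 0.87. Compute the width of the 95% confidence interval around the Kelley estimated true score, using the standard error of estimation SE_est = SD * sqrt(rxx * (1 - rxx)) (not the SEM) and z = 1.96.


True score estimate = 0.87*83 + 0.13*66.0 = 80.79
SE_est = SD * sqrt(rxx * (1 - rxx)) = 12.27 * sqrt(0.87 * 0.13) = 12.27 * sqrt(0.1131) = 4.126443
CI = T_est +/- z * SE_est, so width = 2 * z * SE_est = 2 * 1.96 * 4.126443
Width = 16.1757

16.1757


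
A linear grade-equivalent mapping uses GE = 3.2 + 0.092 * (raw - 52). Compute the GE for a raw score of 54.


raw - median = 54 - 52 = 2
slope * diff = 0.092 * 2 = 0.184
GE = 3.2 + 0.184
GE = 3.384

3.384


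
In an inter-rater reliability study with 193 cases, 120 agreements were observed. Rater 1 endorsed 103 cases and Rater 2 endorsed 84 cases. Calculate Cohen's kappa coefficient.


P_o = 120/193 = 0.621762
P_e = (103*84 + 90*109) / 37249 = 0.495637
kappa = (P_o - P_e) / (1 - P_e)
kappa = (0.621762 - 0.495637) / (1 - 0.495637)
kappa = 0.2501

0.2501


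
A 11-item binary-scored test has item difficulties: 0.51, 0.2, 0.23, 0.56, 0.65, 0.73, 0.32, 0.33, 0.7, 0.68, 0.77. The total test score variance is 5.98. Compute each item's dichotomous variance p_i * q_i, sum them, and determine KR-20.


For each item, compute p_i * q_i:
  Item 1: 0.51 * 0.49 = 0.2499
  Item 2: 0.2 * 0.8 = 0.16
  Item 3: 0.23 * 0.77 = 0.1771
  Item 4: 0.56 * 0.44 = 0.2464
  Item 5: 0.65 * 0.35 = 0.2275
  Item 6: 0.73 * 0.27 = 0.1971
  Item 7: 0.32 * 0.68 = 0.2176
  Item 8: 0.33 * 0.67 = 0.2211
  Item 9: 0.7 * 0.3 = 0.21
  Item 10: 0.68 * 0.32 = 0.2176
  Item 11: 0.77 * 0.23 = 0.1771
Sum(p_i * q_i) = 0.2499 + 0.16 + 0.1771 + 0.2464 + 0.2275 + 0.1971 + 0.2176 + 0.2211 + 0.21 + 0.2176 + 0.1771 = 2.3014
KR-20 = (k/(k-1)) * (1 - Sum(p_i*q_i) / Var_total)
= (11/10) * (1 - 2.3014/5.98)
= 1.1 * 0.6152
KR-20 = 0.6767

0.6767
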